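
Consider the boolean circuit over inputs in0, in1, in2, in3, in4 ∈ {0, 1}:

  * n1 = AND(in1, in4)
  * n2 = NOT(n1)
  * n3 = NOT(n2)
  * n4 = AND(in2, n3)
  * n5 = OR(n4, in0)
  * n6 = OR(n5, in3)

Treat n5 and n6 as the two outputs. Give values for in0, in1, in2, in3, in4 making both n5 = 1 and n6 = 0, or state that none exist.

Across all 32 input combinations, none give both n5 = 1 and n6 = 0.

no solution exists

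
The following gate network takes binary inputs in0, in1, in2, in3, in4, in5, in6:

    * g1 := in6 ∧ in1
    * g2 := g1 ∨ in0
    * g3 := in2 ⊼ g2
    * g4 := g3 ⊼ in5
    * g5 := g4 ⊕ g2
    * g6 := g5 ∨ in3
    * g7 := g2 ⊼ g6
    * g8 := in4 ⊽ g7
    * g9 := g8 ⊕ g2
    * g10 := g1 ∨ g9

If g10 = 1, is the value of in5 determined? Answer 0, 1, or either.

either

Both values of in5 occur among assignments with g10 = 1:
  in5=0: in0=0, in1=1, in2=0, in3=0, in4=0, in5=0, in6=1
  in5=1: in0=0, in1=1, in2=0, in3=0, in4=0, in5=1, in6=1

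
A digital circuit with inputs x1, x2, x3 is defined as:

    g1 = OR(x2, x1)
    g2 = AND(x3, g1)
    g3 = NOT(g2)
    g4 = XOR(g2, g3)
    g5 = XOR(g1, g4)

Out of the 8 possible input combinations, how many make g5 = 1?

g5 = XOR(g1, g4) must be 1, so g1 and g4 differ.
Satisfying assignments:
  x1=0, x2=0, x3=0
  x1=0, x2=0, x3=1

2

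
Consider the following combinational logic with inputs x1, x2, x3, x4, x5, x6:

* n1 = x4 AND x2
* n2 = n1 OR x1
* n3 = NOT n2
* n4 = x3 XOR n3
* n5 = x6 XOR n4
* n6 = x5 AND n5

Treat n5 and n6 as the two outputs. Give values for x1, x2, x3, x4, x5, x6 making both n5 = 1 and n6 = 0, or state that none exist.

x1=0, x2=1, x3=0, x4=0, x5=0, x6=0

Check with x1=0, x2=1, x3=0, x4=0, x5=0, x6=0:
n1 = x4 AND x2 = 0 AND 1 = 0
n2 = n1 OR x1 = 0 OR 0 = 0
n3 = NOT n2 = NOT 0 = 1
n4 = x3 XOR n3 = 0 XOR 1 = 1
n5 = x6 XOR n4 = 0 XOR 1 = 1
n6 = x5 AND n5 = 0 AND 1 = 0
So n5 = 1 and n6 = 0.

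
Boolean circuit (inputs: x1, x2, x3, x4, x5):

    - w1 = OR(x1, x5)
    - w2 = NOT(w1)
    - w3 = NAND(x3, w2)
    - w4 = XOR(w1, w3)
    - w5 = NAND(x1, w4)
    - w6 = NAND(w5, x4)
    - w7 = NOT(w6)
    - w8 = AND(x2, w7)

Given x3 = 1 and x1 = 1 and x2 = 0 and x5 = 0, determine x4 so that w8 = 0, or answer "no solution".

Check with x3 = 1 and x1 = 1 and x2 = 0 and x5 = 0 and x4=1:
w1 = OR(x1, x5) = OR(1, 0) = 1
w2 = NOT(w1) = NOT 1 = 0
w3 = NAND(x3, w2) = NAND(1, 0) = 1
w4 = XOR(w1, w3) = XOR(1, 1) = 0
w5 = NAND(x1, w4) = NAND(1, 0) = 1
w6 = NAND(w5, x4) = NAND(1, 1) = 0
w7 = NOT(w6) = NOT 0 = 1
w8 = AND(x2, w7) = AND(0, 1) = 0
So w8 = 0.

x4=1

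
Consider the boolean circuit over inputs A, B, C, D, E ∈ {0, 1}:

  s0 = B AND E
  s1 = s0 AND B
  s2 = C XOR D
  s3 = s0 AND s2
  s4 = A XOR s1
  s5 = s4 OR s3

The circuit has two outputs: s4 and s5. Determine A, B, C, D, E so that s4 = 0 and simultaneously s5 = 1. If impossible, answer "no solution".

Check with A=1, B=1, C=1, D=0, E=1:
s0 = B AND E = 1 AND 1 = 1
s1 = s0 AND B = 1 AND 1 = 1
s2 = C XOR D = 1 XOR 0 = 1
s3 = s0 AND s2 = 1 AND 1 = 1
s4 = A XOR s1 = 1 XOR 1 = 0
s5 = s4 OR s3 = 0 OR 1 = 1
So s4 = 0 and s5 = 1.

A=1, B=1, C=1, D=0, E=1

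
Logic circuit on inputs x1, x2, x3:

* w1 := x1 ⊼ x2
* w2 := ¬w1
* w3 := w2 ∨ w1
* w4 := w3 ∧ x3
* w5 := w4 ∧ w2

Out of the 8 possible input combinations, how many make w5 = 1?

1

w5 = w4 ∧ w2 must be 1, so both w4 = 1 and w2 = 1.
Enumerating the 8 input combinations, 1 give w5 = 1 and 7 give w5 = 0.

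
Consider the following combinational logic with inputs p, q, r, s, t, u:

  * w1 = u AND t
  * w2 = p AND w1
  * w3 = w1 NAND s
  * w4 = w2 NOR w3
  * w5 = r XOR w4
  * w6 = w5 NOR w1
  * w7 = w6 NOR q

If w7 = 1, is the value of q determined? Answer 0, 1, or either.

w7 = w6 NOR q must be 1, so both w6 = 0 and q = 0.
Every assignment with w7 = 1 has q = 0; there are 20 such assignment(s).

0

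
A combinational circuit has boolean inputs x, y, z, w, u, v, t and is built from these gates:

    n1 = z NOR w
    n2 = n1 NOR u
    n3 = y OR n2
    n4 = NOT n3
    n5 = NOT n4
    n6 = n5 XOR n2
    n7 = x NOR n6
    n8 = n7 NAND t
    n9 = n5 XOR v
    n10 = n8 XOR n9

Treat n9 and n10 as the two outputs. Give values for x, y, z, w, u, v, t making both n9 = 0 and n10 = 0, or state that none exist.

x=0 y=0 z=0 w=0 u=0 v=0 t=1

Check with x=0 y=0 z=0 w=0 u=0 v=0 t=1:
n1 = z NOR w = 0 NOR 0 = 1
n2 = n1 NOR u = 1 NOR 0 = 0
n3 = y OR n2 = 0 OR 0 = 0
n4 = NOT n3 = NOT 0 = 1
n5 = NOT n4 = NOT 1 = 0
n6 = n5 XOR n2 = 0 XOR 0 = 0
n7 = x NOR n6 = 0 NOR 0 = 1
n8 = n7 NAND t = 1 NAND 1 = 0
n9 = n5 XOR v = 0 XOR 0 = 0
n10 = n8 XOR n9 = 0 XOR 0 = 0
So n9 = 0 and n10 = 0.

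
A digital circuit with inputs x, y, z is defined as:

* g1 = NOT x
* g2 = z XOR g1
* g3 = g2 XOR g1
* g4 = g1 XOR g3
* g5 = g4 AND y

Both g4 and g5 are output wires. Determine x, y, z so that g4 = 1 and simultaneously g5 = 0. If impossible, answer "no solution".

x=1, y=0, z=1

Check with x=1, y=0, z=1:
g1 = NOT x = NOT 1 = 0
g2 = z XOR g1 = 1 XOR 0 = 1
g3 = g2 XOR g1 = 1 XOR 0 = 1
g4 = g1 XOR g3 = 0 XOR 1 = 1
g5 = g4 AND y = 1 AND 0 = 0
So g4 = 1 and g5 = 0.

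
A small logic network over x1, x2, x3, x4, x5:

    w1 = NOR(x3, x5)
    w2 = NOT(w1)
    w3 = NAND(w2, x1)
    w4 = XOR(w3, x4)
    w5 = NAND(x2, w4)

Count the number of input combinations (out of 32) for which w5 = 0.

8

w5 = NAND(x2, w4) must be 0, so both x2 = 1 and w4 = 1.
Enumerating the 32 input combinations, 8 give w5 = 0 and 24 give w5 = 1.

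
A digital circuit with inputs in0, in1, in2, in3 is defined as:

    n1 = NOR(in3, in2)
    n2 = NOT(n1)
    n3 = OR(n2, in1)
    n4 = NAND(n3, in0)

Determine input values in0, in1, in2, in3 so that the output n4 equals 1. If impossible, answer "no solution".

n4 = NAND(n3, in0) must be 1, so at least one of n3, in0 is 0.
Check with in0=0, in1=0, in2=0, in3=1:
n1 = NOR(in3, in2) = NOR(1, 0) = 0
n2 = NOT(n1) = NOT 0 = 1
n3 = OR(n2, in1) = OR(1, 0) = 1
n4 = NAND(n3, in0) = NAND(1, 0) = 1
So n4 = 1 as required.

in0=0, in1=0, in2=0, in3=1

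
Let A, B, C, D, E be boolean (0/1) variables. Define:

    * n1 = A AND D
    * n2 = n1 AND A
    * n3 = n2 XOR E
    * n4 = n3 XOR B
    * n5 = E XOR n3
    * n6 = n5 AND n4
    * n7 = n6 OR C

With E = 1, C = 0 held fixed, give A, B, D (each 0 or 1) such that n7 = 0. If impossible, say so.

A=0 B=1 D=1

Check with E = 1, C = 0 and A=0, B=1, D=1:
n1 = A AND D = 0 AND 1 = 0
n2 = n1 AND A = 0 AND 0 = 0
n3 = n2 XOR E = 0 XOR 1 = 1
n4 = n3 XOR B = 1 XOR 1 = 0
n5 = E XOR n3 = 1 XOR 1 = 0
n6 = n5 AND n4 = 0 AND 0 = 0
n7 = n6 OR C = 0 OR 0 = 0
So n7 = 0.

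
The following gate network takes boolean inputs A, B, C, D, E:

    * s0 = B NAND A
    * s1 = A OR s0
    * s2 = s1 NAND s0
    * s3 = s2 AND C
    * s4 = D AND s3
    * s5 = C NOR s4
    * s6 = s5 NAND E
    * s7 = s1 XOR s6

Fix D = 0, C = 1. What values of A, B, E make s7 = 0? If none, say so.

A=0 B=0 E=1

s7 = s1 XOR s6 must be 0, so s1 and s6 are equal.
Check with D = 0, C = 1 and A=0, B=0, E=1:
s0 = B NAND A = 0 NAND 0 = 1
s1 = A OR s0 = 0 OR 1 = 1
s2 = s1 NAND s0 = 1 NAND 1 = 0
s3 = s2 AND C = 0 AND 1 = 0
s4 = D AND s3 = 0 AND 0 = 0
s5 = C NOR s4 = 1 NOR 0 = 0
s6 = s5 NAND E = 0 NAND 1 = 1
s7 = s1 XOR s6 = 1 XOR 1 = 0
So s7 = 0.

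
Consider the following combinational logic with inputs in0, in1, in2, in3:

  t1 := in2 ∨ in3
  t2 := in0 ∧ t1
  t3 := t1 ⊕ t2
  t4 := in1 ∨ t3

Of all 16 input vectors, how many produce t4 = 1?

11

t4 = in1 ∨ t3 must be 1, so at least one of in1, t3 is 1.
Enumerating the 16 input combinations, 11 give t4 = 1 and 5 give t4 = 0.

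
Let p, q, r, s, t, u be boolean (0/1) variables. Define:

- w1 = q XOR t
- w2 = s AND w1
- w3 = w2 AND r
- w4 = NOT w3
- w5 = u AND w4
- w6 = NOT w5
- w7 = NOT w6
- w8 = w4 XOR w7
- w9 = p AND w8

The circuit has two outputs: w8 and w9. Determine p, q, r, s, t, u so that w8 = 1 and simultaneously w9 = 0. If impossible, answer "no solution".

p=0, q=1, r=0, s=0, t=0, u=0

Check with p=0, q=1, r=0, s=0, t=0, u=0:
w1 = q XOR t = 1 XOR 0 = 1
w2 = s AND w1 = 0 AND 1 = 0
w3 = w2 AND r = 0 AND 0 = 0
w4 = NOT w3 = NOT 0 = 1
w5 = u AND w4 = 0 AND 1 = 0
w6 = NOT w5 = NOT 0 = 1
w7 = NOT w6 = NOT 1 = 0
w8 = w4 XOR w7 = 1 XOR 0 = 1
w9 = p AND w8 = 0 AND 1 = 0
So w8 = 1 and w9 = 0.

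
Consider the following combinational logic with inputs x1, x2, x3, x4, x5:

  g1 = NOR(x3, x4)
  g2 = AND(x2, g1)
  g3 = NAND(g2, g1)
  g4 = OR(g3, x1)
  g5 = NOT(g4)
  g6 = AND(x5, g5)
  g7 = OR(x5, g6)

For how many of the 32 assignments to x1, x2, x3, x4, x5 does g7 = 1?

g7 = OR(x5, g6) must be 1, so at least one of x5, g6 is 1.
Enumerating the 32 input combinations, 16 give g7 = 1 and 16 give g7 = 0.

16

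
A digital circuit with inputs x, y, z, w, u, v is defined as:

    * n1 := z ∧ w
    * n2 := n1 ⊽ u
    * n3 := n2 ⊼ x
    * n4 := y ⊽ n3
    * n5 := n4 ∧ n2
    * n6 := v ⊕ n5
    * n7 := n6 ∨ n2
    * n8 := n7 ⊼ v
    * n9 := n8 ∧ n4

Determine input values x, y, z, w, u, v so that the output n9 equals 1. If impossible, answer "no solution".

x=1 y=0 z=0 w=0 u=0 v=0

n9 = n8 ∧ n4 must be 1, so both n8 = 1 and n4 = 1.
n8 = n7 ⊼ v must be 1, so at least one of n7, v is 0.
Check with x=1 y=0 z=0 w=0 u=0 v=0:
n1 = z ∧ w = 0 ∧ 0 = 0
n2 = n1 ⊽ u = 0 ⊽ 0 = 1
n3 = n2 ⊼ x = 1 ⊼ 1 = 0
n4 = y ⊽ n3 = 0 ⊽ 0 = 1
n5 = n4 ∧ n2 = 1 ∧ 1 = 1
n6 = v ⊕ n5 = 0 ⊕ 1 = 1
n7 = n6 ∨ n2 = 1 ∨ 1 = 1
n8 = n7 ⊼ v = 1 ⊼ 0 = 1
n9 = n8 ∧ n4 = 1 ∧ 1 = 1
So n9 = 1 as required.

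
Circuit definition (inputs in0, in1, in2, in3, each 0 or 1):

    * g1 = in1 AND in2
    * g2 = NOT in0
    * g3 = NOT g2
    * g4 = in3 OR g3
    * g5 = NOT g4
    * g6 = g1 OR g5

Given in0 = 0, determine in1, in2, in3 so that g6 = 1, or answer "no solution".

in1=0, in2=1, in3=0

g6 = g1 OR g5 must be 1, so at least one of g1, g5 is 1.
Check with in0 = 0 and in1=0, in2=1, in3=0:
g1 = in1 AND in2 = 0 AND 1 = 0
g2 = NOT in0 = NOT 0 = 1
g3 = NOT g2 = NOT 1 = 0
g4 = in3 OR g3 = 0 OR 0 = 0
g5 = NOT g4 = NOT 0 = 1
g6 = g1 OR g5 = 0 OR 1 = 1
So g6 = 1.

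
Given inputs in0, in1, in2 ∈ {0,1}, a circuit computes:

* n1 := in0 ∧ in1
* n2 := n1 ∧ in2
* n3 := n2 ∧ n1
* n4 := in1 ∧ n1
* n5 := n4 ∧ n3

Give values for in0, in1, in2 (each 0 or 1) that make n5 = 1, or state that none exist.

n5 = n4 ∧ n3 must be 1, so both n4 = 1 and n3 = 1.
Check with in0=1, in1=1, in2=1:
n1 = in0 ∧ in1 = 1 ∧ 1 = 1
n2 = n1 ∧ in2 = 1 ∧ 1 = 1
n3 = n2 ∧ n1 = 1 ∧ 1 = 1
n4 = in1 ∧ n1 = 1 ∧ 1 = 1
n5 = n4 ∧ n3 = 1 ∧ 1 = 1
So n5 = 1 as required.

in0=1, in1=1, in2=1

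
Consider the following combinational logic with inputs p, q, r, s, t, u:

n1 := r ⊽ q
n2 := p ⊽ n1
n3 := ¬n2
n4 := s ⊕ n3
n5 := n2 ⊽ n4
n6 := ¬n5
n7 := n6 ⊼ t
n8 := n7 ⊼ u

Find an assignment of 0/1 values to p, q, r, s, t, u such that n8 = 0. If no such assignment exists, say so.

n8 = n7 ⊼ u must be 0, so both n7 = 1 and u = 1.
n7 = n6 ⊼ t must be 1, so at least one of n6, t is 0.
Check with p=1, q=1, r=0, s=1, t=1, u=1:
n1 = r ⊽ q = 0 ⊽ 1 = 0
n2 = p ⊽ n1 = 1 ⊽ 0 = 0
n3 = ¬n2 = ¬0 = 1
n4 = s ⊕ n3 = 1 ⊕ 1 = 0
n5 = n2 ⊽ n4 = 0 ⊽ 0 = 1
n6 = ¬n5 = ¬1 = 0
n7 = n6 ⊼ t = 0 ⊼ 1 = 1
n8 = n7 ⊼ u = 1 ⊼ 1 = 0
So n8 = 0 as required.

p=1, q=1, r=0, s=1, t=1, u=1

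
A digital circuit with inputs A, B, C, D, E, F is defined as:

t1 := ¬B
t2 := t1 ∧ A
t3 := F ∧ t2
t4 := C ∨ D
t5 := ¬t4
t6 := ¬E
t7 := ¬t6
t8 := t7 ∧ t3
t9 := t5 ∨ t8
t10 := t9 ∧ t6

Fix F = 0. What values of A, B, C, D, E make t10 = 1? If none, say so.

A=1, B=1, C=0, D=0, E=0

t10 = t9 ∧ t6 must be 1, so both t9 = 1 and t6 = 1.
Check with F = 0 and A=1, B=1, C=0, D=0, E=0:
t1 = ¬B = ¬1 = 0
t2 = t1 ∧ A = 0 ∧ 1 = 0
t3 = F ∧ t2 = 0 ∧ 0 = 0
t4 = C ∨ D = 0 ∨ 0 = 0
t5 = ¬t4 = ¬0 = 1
t6 = ¬E = ¬0 = 1
t7 = ¬t6 = ¬1 = 0
t8 = t7 ∧ t3 = 0 ∧ 0 = 0
t9 = t5 ∨ t8 = 1 ∨ 0 = 1
t10 = t9 ∧ t6 = 1 ∧ 1 = 1
So t10 = 1.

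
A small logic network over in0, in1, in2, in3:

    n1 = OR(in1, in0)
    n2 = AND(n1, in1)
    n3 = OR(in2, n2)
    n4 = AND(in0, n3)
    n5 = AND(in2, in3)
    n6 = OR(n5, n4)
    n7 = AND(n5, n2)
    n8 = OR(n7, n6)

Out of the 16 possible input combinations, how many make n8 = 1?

n8 = OR(n7, n6) must be 1, so at least one of n7, n6 is 1.
Enumerating the 16 input combinations, 8 give n8 = 1 and 8 give n8 = 0.

8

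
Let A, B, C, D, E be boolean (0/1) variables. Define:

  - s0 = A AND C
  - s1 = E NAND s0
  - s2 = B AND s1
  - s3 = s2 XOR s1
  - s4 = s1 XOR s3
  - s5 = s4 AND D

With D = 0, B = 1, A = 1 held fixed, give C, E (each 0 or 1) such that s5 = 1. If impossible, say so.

With D = 0, B = 1, A = 1 fixed, none of the 4 settings of C, E give s5 = 1.
For example, with C=0, E=1:
s0 = A AND C = 1 AND 0 = 0
s1 = E NAND s0 = 1 NAND 0 = 1
s2 = B AND s1 = 1 AND 1 = 1
s3 = s2 XOR s1 = 1 XOR 1 = 0
s4 = s1 XOR s3 = 1 XOR 0 = 1
s5 = s4 AND D = 1 AND 0 = 0
giving s5 = 0 ≠ 1.

no solution exists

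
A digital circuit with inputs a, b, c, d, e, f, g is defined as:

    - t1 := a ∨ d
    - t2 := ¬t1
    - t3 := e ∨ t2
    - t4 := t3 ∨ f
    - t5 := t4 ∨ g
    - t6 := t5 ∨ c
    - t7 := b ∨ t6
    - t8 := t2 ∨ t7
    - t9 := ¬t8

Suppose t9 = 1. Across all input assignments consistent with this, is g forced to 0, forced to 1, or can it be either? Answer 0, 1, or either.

t9 = ¬t8 must be 1, so t8 = 0.
t8 = t2 ∨ t7 must be 0, so both t2 = 0 and t7 = 0.
t2 = ¬t1 must be 0, so t1 = 1.
Every assignment with t9 = 1 has g = 0; there are 3 such assignment(s).
  a=0, b=0, c=0, d=1, e=0, f=0, g=0
  a=1, b=0, c=0, d=0, e=0, f=0, g=0
  a=1, b=0, c=0, d=1, e=0, f=0, g=0

0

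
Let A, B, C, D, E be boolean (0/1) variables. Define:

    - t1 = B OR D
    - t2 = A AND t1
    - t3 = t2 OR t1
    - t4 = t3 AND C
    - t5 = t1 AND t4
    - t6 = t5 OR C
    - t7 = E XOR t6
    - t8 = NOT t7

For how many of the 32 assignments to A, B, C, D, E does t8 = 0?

t8 = NOT t7 must be 0, so t7 = 1.
t7 = E XOR t6 must be 1, so E and t6 differ.
Enumerating the 32 input combinations, 16 give t8 = 0 and 16 give t8 = 1.

16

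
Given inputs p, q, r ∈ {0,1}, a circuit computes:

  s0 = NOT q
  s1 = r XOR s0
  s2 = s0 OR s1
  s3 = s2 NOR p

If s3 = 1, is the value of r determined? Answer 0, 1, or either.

0

s3 = s2 NOR p must be 1, so both s2 = 0 and p = 0.
Every assignment with s3 = 1 has r = 0; there are 1 such assignment(s).
  p=0, q=1, r=0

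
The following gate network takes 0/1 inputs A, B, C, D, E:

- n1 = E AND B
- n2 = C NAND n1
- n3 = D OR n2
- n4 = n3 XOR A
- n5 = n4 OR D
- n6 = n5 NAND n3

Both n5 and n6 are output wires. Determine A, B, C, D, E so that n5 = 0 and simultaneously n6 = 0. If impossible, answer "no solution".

Across all 32 input combinations, none give both n5 = 0 and n6 = 0.

no solution exists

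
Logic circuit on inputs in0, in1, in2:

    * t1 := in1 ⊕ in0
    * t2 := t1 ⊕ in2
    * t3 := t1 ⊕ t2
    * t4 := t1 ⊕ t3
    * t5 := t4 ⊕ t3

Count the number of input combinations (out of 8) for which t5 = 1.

t5 = t4 ⊕ t3 must be 1, so t4 and t3 differ.
Enumerating the 8 input combinations, 4 give t5 = 1 and 4 give t5 = 0.

4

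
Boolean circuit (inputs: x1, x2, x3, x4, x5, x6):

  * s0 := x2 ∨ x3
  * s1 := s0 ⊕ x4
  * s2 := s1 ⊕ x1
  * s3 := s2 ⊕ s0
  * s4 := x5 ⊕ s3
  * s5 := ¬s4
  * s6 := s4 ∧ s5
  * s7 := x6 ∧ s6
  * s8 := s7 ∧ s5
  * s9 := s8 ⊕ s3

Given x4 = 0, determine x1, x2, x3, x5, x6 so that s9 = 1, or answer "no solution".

x1=1, x2=0, x3=0, x5=0, x6=1

Check with x4 = 0 and x1=1, x2=0, x3=0, x5=0, x6=1:
s0 = x2 ∨ x3 = 0 ∨ 0 = 0
s1 = s0 ⊕ x4 = 0 ⊕ 0 = 0
s2 = s1 ⊕ x1 = 0 ⊕ 1 = 1
s3 = s2 ⊕ s0 = 1 ⊕ 0 = 1
s4 = x5 ⊕ s3 = 0 ⊕ 1 = 1
s5 = ¬s4 = ¬1 = 0
s6 = s4 ∧ s5 = 1 ∧ 0 = 0
s7 = x6 ∧ s6 = 1 ∧ 0 = 0
s8 = s7 ∧ s5 = 0 ∧ 0 = 0
s9 = s8 ⊕ s3 = 0 ⊕ 1 = 1
So s9 = 1.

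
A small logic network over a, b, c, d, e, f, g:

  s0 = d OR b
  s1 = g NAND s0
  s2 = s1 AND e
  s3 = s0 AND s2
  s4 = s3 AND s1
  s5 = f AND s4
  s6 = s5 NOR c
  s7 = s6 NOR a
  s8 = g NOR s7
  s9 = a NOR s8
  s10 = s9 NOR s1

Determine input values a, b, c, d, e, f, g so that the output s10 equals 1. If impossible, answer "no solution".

s10 = s9 NOR s1 must be 1, so both s9 = 0 and s1 = 0.
s9 = a NOR s8 must be 0, so at least one of a, s8 is 1.
s1 = g NAND s0 must be 0, so both g = 1 and s0 = 1.
Check with a=1, b=1, c=0, d=1, e=0, f=0, g=1:
s0 = d OR b = 1 OR 1 = 1
s1 = g NAND s0 = 1 NAND 1 = 0
s2 = s1 AND e = 0 AND 0 = 0
s3 = s0 AND s2 = 1 AND 0 = 0
s4 = s3 AND s1 = 0 AND 0 = 0
s5 = f AND s4 = 0 AND 0 = 0
s6 = s5 NOR c = 0 NOR 0 = 1
s7 = s6 NOR a = 1 NOR 1 = 0
s8 = g NOR s7 = 1 NOR 0 = 0
s9 = a NOR s8 = 1 NOR 0 = 0
s10 = s9 NOR s1 = 0 NOR 0 = 1
So s10 = 1 as required.

a=1, b=1, c=0, d=1, e=0, f=0, g=1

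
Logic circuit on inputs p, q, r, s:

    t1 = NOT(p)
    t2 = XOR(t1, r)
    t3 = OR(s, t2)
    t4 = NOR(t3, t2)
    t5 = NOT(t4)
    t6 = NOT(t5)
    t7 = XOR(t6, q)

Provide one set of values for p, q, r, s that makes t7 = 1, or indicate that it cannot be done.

Check with p=0, q=0, r=1, s=0:
t1 = NOT(p) = NOT 0 = 1
t2 = XOR(t1, r) = XOR(1, 1) = 0
t3 = OR(s, t2) = OR(0, 0) = 0
t4 = NOR(t3, t2) = NOR(0, 0) = 1
t5 = NOT(t4) = NOT 1 = 0
t6 = NOT(t5) = NOT 0 = 1
t7 = XOR(t6, q) = XOR(1, 0) = 1
So t7 = 1 as required.

p=0, q=0, r=1, s=0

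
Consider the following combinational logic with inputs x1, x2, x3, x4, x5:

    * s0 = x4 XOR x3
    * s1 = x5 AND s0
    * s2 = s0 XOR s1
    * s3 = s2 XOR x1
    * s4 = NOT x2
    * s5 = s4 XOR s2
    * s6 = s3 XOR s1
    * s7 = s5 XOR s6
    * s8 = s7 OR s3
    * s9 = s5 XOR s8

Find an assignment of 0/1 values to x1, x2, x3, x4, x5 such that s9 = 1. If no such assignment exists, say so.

s9 = s5 XOR s8 must be 1, so s5 and s8 differ.
Check with x1=1, x2=1, x3=0, x4=1, x5=1:
s0 = x4 XOR x3 = 1 XOR 0 = 1
s1 = x5 AND s0 = 1 AND 1 = 1
s2 = s0 XOR s1 = 1 XOR 1 = 0
s3 = s2 XOR x1 = 0 XOR 1 = 1
s4 = NOT x2 = NOT 1 = 0
s5 = s4 XOR s2 = 0 XOR 0 = 0
s6 = s3 XOR s1 = 1 XOR 1 = 0
s7 = s5 XOR s6 = 0 XOR 0 = 0
s8 = s7 OR s3 = 0 OR 1 = 1
s9 = s5 XOR s8 = 0 XOR 1 = 1
So s9 = 1 as required.

x1=1, x2=1, x3=0, x4=1, x5=1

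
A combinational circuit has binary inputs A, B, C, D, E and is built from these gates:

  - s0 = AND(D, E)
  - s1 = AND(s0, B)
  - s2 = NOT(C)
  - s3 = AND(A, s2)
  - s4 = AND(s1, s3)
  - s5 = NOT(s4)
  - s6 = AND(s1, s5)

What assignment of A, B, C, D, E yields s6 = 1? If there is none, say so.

A=0 B=1 C=0 D=1 E=1

Check with A=0 B=1 C=0 D=1 E=1:
s0 = AND(D, E) = AND(1, 1) = 1
s1 = AND(s0, B) = AND(1, 1) = 1
s2 = NOT(C) = NOT 0 = 1
s3 = AND(A, s2) = AND(0, 1) = 0
s4 = AND(s1, s3) = AND(1, 0) = 0
s5 = NOT(s4) = NOT 0 = 1
s6 = AND(s1, s5) = AND(1, 1) = 1
So s6 = 1 as required.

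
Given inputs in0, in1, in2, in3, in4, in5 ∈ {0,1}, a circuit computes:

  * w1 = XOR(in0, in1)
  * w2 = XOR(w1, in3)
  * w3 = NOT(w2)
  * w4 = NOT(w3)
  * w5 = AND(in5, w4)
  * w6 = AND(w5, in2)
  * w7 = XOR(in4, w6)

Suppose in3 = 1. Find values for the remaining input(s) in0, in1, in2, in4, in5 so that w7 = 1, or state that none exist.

in0=0, in1=0, in2=0, in4=1, in5=0

Check with in3 = 1 and in0=0, in1=0, in2=0, in4=1, in5=0:
w1 = XOR(in0, in1) = XOR(0, 0) = 0
w2 = XOR(w1, in3) = XOR(0, 1) = 1
w3 = NOT(w2) = NOT 1 = 0
w4 = NOT(w3) = NOT 0 = 1
w5 = AND(in5, w4) = AND(0, 1) = 0
w6 = AND(w5, in2) = AND(0, 0) = 0
w7 = XOR(in4, w6) = XOR(1, 0) = 1
So w7 = 1.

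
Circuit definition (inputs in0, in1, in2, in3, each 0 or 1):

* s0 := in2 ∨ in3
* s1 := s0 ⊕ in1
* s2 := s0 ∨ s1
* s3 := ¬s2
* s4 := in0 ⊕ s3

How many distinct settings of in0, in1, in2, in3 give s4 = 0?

s4 = in0 ⊕ s3 must be 0, so in0 and s3 are equal.
Enumerating the 16 input combinations, 8 give s4 = 0 and 8 give s4 = 1.

8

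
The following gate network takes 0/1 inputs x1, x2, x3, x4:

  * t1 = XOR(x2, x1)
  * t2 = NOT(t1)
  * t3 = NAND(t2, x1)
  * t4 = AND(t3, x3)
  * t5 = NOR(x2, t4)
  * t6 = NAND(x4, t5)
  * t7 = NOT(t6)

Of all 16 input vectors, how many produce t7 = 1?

t7 = NOT(t6) must be 1, so t6 = 0.
t6 = NAND(x4, t5) must be 0, so both x4 = 1 and t5 = 1.
Satisfying assignments:
  x1=0, x2=0, x3=0, x4=1
  x1=1, x2=0, x3=0, x4=1

2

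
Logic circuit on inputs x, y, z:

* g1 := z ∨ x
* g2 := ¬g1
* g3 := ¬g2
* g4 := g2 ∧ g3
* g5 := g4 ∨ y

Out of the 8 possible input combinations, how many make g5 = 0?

g5 = g4 ∨ y must be 0, so both g4 = 0 and y = 0.
g4 = g2 ∧ g3 must be 0, so at least one of g2, g3 is 0.
Satisfying assignments:
  x=0, y=0, z=0
  x=0, y=0, z=1
  x=1, y=0, z=0
  x=1, y=0, z=1

4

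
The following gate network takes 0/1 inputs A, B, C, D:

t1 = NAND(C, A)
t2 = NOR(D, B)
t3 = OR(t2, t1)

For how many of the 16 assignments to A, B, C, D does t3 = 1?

13

t3 = OR(t2, t1) must be 1, so at least one of t2, t1 is 1.
Enumerating the 16 input combinations, 13 give t3 = 1 and 3 give t3 = 0.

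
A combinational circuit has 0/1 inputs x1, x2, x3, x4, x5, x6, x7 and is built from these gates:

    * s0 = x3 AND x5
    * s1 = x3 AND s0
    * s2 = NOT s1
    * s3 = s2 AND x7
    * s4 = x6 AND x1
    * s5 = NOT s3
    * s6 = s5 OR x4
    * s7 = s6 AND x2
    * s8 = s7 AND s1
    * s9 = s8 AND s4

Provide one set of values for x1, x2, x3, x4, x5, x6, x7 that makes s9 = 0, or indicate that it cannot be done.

s9 = s8 AND s4 must be 0, so at least one of s8, s4 is 0.
Check with x1=0, x2=0, x3=0, x4=0, x5=0, x6=0, x7=1:
s0 = x3 AND x5 = 0 AND 0 = 0
s1 = x3 AND s0 = 0 AND 0 = 0
s2 = NOT s1 = NOT 0 = 1
s3 = s2 AND x7 = 1 AND 1 = 1
s4 = x6 AND x1 = 0 AND 0 = 0
s5 = NOT s3 = NOT 1 = 0
s6 = s5 OR x4 = 0 OR 0 = 0
s7 = s6 AND x2 = 0 AND 0 = 0
s8 = s7 AND s1 = 0 AND 0 = 0
s9 = s8 AND s4 = 0 AND 0 = 0
So s9 = 0 as required.

x1=0, x2=0, x3=0, x4=0, x5=0, x6=0, x7=1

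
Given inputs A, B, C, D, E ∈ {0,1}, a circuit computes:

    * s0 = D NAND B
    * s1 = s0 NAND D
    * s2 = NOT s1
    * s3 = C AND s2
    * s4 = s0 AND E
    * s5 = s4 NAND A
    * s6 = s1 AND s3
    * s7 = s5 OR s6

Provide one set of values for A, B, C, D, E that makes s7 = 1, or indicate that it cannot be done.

A=0 B=1 C=0 D=0 E=1

Check with A=0 B=1 C=0 D=0 E=1:
s0 = D NAND B = 0 NAND 1 = 1
s1 = s0 NAND D = 1 NAND 0 = 1
s2 = NOT s1 = NOT 1 = 0
s3 = C AND s2 = 0 AND 0 = 0
s4 = s0 AND E = 1 AND 1 = 1
s5 = s4 NAND A = 1 NAND 0 = 1
s6 = s1 AND s3 = 1 AND 0 = 0
s7 = s5 OR s6 = 1 OR 0 = 1
So s7 = 1 as required.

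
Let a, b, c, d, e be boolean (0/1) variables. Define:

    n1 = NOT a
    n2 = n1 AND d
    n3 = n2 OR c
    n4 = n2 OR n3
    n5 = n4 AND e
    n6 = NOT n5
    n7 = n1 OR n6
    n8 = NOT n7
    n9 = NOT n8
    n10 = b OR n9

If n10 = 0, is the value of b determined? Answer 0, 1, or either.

n10 = b OR n9 must be 0, so both b = 0 and n9 = 0.
Every assignment with n10 = 0 has b = 0; there are 2 such assignment(s).
  a=1, b=0, c=1, d=0, e=1
  a=1, b=0, c=1, d=1, e=1

0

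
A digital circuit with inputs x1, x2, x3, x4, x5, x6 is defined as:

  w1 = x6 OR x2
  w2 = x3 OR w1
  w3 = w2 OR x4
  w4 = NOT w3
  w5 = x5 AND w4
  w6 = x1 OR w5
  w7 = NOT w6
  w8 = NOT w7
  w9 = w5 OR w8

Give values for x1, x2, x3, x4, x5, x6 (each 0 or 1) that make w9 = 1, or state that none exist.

Check with x1=1, x2=0, x3=0, x4=1, x5=0, x6=0:
w1 = x6 OR x2 = 0 OR 0 = 0
w2 = x3 OR w1 = 0 OR 0 = 0
w3 = w2 OR x4 = 0 OR 1 = 1
w4 = NOT w3 = NOT 1 = 0
w5 = x5 AND w4 = 0 AND 0 = 0
w6 = x1 OR w5 = 1 OR 0 = 1
w7 = NOT w6 = NOT 1 = 0
w8 = NOT w7 = NOT 0 = 1
w9 = w5 OR w8 = 0 OR 1 = 1
So w9 = 1 as required.

x1=1, x2=0, x3=0, x4=1, x5=0, x6=0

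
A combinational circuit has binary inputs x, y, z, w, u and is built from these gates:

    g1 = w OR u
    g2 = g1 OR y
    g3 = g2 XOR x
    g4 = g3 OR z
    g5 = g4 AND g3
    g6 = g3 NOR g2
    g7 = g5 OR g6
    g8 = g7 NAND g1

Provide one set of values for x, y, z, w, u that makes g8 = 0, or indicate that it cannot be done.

x=0 y=0 z=1 w=0 u=1

Check with x=0 y=0 z=1 w=0 u=1:
g1 = w OR u = 0 OR 1 = 1
g2 = g1 OR y = 1 OR 0 = 1
g3 = g2 XOR x = 1 XOR 0 = 1
g4 = g3 OR z = 1 OR 1 = 1
g5 = g4 AND g3 = 1 AND 1 = 1
g6 = g3 NOR g2 = 1 NOR 1 = 0
g7 = g5 OR g6 = 1 OR 0 = 1
g8 = g7 NAND g1 = 1 NAND 1 = 0
So g8 = 0 as required.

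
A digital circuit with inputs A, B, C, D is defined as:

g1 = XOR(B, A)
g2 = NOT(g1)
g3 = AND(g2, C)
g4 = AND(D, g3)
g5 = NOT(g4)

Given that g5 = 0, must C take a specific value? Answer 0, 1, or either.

g5 = NOT(g4) must be 0, so g4 = 1.
Every assignment with g5 = 0 has C = 1; there are 2 such assignment(s).
  A=0, B=0, C=1, D=1
  A=1, B=1, C=1, D=1

1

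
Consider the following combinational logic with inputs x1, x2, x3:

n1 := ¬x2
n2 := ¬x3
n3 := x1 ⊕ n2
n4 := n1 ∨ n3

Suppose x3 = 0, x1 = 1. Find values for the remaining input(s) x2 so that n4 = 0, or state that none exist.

n4 = n1 ∨ n3 must be 0, so both n1 = 0 and n3 = 0.
n1 = ¬x2 must be 0, so x2 = 1.
Check with x3 = 0, x1 = 1 and x2=1:
n1 = ¬x2 = ¬1 = 0
n2 = ¬x3 = ¬0 = 1
n3 = x1 ⊕ n2 = 1 ⊕ 1 = 0
n4 = n1 ∨ n3 = 0 ∨ 0 = 0
So n4 = 0.

x2=1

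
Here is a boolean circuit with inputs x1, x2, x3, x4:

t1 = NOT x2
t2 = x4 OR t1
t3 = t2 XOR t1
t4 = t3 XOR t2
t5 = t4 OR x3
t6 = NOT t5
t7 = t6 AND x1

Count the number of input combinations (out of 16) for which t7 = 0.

t7 = t6 AND x1 must be 0, so at least one of t6, x1 is 0.
Enumerating the 16 input combinations, 14 give t7 = 0 and 2 give t7 = 1.

14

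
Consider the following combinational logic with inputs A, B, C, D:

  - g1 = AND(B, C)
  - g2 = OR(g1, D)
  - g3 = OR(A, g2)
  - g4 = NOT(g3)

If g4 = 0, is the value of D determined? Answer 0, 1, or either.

either

Both values of D occur among assignments with g4 = 0:
  D=0: A=0, B=1, C=1, D=0
  D=1: A=0, B=0, C=0, D=1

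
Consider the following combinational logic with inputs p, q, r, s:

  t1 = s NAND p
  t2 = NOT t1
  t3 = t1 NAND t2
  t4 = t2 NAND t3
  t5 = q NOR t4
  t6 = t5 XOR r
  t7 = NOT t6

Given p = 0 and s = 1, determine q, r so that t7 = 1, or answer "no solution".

q=1, r=0

t7 = NOT t6 must be 1, so t6 = 0.
Check with p = 0 and s = 1 and q=1, r=0:
t1 = s NAND p = 1 NAND 0 = 1
t2 = NOT t1 = NOT 1 = 0
t3 = t1 NAND t2 = 1 NAND 0 = 1
t4 = t2 NAND t3 = 0 NAND 1 = 1
t5 = q NOR t4 = 1 NOR 1 = 0
t6 = t5 XOR r = 0 XOR 0 = 0
t7 = NOT t6 = NOT 0 = 1
So t7 = 1.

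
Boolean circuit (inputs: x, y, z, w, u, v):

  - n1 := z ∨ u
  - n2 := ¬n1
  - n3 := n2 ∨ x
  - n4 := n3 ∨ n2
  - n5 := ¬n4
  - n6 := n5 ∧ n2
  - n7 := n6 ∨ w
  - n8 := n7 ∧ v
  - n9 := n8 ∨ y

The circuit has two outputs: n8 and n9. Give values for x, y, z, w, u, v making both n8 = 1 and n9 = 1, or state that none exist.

x=1, y=1, z=1, w=1, u=1, v=1

Check with x=1, y=1, z=1, w=1, u=1, v=1:
n1 = z ∨ u = 1 ∨ 1 = 1
n2 = ¬n1 = ¬1 = 0
n3 = n2 ∨ x = 0 ∨ 1 = 1
n4 = n3 ∨ n2 = 1 ∨ 0 = 1
n5 = ¬n4 = ¬1 = 0
n6 = n5 ∧ n2 = 0 ∧ 0 = 0
n7 = n6 ∨ w = 0 ∨ 1 = 1
n8 = n7 ∧ v = 1 ∧ 1 = 1
n9 = n8 ∨ y = 1 ∨ 1 = 1
So n8 = 1 and n9 = 1.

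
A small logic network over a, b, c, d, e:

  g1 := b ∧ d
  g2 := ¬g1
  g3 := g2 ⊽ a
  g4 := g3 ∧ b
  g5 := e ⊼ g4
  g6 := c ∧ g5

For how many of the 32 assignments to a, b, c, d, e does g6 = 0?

17

g6 = c ∧ g5 must be 0, so at least one of c, g5 is 0.
Enumerating the 32 input combinations, 17 give g6 = 0 and 15 give g6 = 1.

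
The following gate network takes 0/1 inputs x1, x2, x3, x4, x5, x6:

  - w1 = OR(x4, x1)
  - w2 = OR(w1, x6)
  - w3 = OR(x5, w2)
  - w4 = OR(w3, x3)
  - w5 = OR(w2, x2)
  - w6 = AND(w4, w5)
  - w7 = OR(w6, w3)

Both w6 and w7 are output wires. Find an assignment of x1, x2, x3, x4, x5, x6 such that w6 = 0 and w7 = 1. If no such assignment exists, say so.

x1=0, x2=0, x3=1, x4=0, x5=1, x6=0

Check with x1=0, x2=0, x3=1, x4=0, x5=1, x6=0:
w1 = OR(x4, x1) = OR(0, 0) = 0
w2 = OR(w1, x6) = OR(0, 0) = 0
w3 = OR(x5, w2) = OR(1, 0) = 1
w4 = OR(w3, x3) = OR(1, 1) = 1
w5 = OR(w2, x2) = OR(0, 0) = 0
w6 = AND(w4, w5) = AND(1, 0) = 0
w7 = OR(w6, w3) = OR(0, 1) = 1
So w6 = 0 and w7 = 1.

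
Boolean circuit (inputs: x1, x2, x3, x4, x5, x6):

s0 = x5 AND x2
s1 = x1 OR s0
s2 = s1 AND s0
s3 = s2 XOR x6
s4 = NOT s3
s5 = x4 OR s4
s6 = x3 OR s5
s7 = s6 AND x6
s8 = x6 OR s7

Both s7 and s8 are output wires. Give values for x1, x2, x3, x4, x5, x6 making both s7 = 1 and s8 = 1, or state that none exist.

x1=1, x2=1, x3=0, x4=0, x5=1, x6=1

Check with x1=1, x2=1, x3=0, x4=0, x5=1, x6=1:
s0 = x5 AND x2 = 1 AND 1 = 1
s1 = x1 OR s0 = 1 OR 1 = 1
s2 = s1 AND s0 = 1 AND 1 = 1
s3 = s2 XOR x6 = 1 XOR 1 = 0
s4 = NOT s3 = NOT 0 = 1
s5 = x4 OR s4 = 0 OR 1 = 1
s6 = x3 OR s5 = 0 OR 1 = 1
s7 = s6 AND x6 = 1 AND 1 = 1
s8 = x6 OR s7 = 1 OR 1 = 1
So s7 = 1 and s8 = 1.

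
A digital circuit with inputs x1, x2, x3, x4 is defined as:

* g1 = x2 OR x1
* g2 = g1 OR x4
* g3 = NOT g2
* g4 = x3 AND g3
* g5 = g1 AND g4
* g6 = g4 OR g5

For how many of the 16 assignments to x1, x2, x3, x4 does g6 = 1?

1

g6 = g4 OR g5 must be 1, so at least one of g4, g5 is 1.
Satisfying assignments:
  x1=0, x2=0, x3=1, x4=0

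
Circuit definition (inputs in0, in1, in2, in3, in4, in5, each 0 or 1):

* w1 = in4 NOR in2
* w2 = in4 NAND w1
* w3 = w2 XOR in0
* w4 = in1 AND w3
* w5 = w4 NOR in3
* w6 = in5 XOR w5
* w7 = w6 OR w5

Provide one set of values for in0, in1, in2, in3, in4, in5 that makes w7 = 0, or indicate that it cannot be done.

in0=0 in1=0 in2=0 in3=1 in4=1 in5=0

w7 = w6 OR w5 must be 0, so both w6 = 0 and w5 = 0.
w6 = in5 XOR w5 must be 0, so in5 and w5 are equal.
w5 = w4 NOR in3 must be 0, so at least one of w4, in3 is 1.
Check with in0=0 in1=0 in2=0 in3=1 in4=1 in5=0:
w1 = in4 NOR in2 = 1 NOR 0 = 0
w2 = in4 NAND w1 = 1 NAND 0 = 1
w3 = w2 XOR in0 = 1 XOR 0 = 1
w4 = in1 AND w3 = 0 AND 1 = 0
w5 = w4 NOR in3 = 0 NOR 1 = 0
w6 = in5 XOR w5 = 0 XOR 0 = 0
w7 = w6 OR w5 = 0 OR 0 = 0
So w7 = 0 as required.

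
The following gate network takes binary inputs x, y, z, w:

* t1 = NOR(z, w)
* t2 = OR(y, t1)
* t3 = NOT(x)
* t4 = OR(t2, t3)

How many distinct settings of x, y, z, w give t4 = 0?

t4 = OR(t2, t3) must be 0, so both t2 = 0 and t3 = 0.
t2 = OR(y, t1) must be 0, so both y = 0 and t1 = 0.
t3 = NOT(x) must be 0, so x = 1.
Satisfying assignments:
  x=1, y=0, z=0, w=1
  x=1, y=0, z=1, w=0
  x=1, y=0, z=1, w=1

3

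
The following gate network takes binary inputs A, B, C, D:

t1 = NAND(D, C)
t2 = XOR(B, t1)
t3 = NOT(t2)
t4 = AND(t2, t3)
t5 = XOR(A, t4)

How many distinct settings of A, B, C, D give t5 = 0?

t5 = XOR(A, t4) must be 0, so A and t4 are equal.
Enumerating the 16 input combinations, 8 give t5 = 0 and 8 give t5 = 1.

8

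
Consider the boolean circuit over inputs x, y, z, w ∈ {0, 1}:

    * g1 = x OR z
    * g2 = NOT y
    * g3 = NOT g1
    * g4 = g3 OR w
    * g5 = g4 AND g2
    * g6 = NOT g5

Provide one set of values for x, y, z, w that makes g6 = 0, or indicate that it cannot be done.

x=1, y=0, z=1, w=1

g6 = NOT g5 must be 0, so g5 = 1.
Check with x=1, y=0, z=1, w=1:
g1 = x OR z = 1 OR 1 = 1
g2 = NOT y = NOT 0 = 1
g3 = NOT g1 = NOT 1 = 0
g4 = g3 OR w = 0 OR 1 = 1
g5 = g4 AND g2 = 1 AND 1 = 1
g6 = NOT g5 = NOT 1 = 0
So g6 = 0 as required.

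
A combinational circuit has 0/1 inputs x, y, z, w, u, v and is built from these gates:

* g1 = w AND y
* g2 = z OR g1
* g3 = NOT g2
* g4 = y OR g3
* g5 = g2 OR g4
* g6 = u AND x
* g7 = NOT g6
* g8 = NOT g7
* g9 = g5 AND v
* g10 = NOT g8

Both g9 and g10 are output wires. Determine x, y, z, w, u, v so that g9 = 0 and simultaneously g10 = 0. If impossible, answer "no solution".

Check with x=1, y=0, z=0, w=0, u=1, v=0:
g1 = w AND y = 0 AND 0 = 0
g2 = z OR g1 = 0 OR 0 = 0
g3 = NOT g2 = NOT 0 = 1
g4 = y OR g3 = 0 OR 1 = 1
g5 = g2 OR g4 = 0 OR 1 = 1
g6 = u AND x = 1 AND 1 = 1
g7 = NOT g6 = NOT 1 = 0
g8 = NOT g7 = NOT 0 = 1
g9 = g5 AND v = 1 AND 0 = 0
g10 = NOT g8 = NOT 1 = 0
So g9 = 0 and g10 = 0.

x=1, y=0, z=0, w=0, u=1, v=0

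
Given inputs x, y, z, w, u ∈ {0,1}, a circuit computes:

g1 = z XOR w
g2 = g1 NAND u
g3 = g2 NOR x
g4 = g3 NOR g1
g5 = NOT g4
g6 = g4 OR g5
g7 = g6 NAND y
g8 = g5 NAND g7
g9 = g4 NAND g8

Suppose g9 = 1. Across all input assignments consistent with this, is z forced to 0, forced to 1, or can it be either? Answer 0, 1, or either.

either

Both values of z occur among assignments with g9 = 1:
  z=0: x=0, y=0, z=0, w=1, u=0
  z=1: x=0, y=0, z=1, w=0, u=0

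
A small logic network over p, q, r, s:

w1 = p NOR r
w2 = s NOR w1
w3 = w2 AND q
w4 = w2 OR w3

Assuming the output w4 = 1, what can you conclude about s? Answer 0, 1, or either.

0

w4 = w2 OR w3 must be 1, so at least one of w2, w3 is 1.
Every assignment with w4 = 1 has s = 0; there are 6 such assignment(s).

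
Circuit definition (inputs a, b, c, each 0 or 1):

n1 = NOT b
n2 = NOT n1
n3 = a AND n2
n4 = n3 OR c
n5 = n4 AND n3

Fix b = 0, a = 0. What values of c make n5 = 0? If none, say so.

Check with b = 0, a = 0 and c=0:
n1 = NOT b = NOT 0 = 1
n2 = NOT n1 = NOT 1 = 0
n3 = a AND n2 = 0 AND 0 = 0
n4 = n3 OR c = 0 OR 0 = 0
n5 = n4 AND n3 = 0 AND 0 = 0
So n5 = 0.

c=0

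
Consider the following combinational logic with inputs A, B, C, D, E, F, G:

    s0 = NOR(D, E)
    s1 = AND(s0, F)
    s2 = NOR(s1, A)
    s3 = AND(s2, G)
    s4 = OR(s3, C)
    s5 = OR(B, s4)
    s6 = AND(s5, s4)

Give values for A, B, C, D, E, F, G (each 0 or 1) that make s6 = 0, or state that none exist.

A=0, B=0, C=0, D=0, E=0, F=1, G=1

s6 = AND(s5, s4) must be 0, so at least one of s5, s4 is 0.
Check with A=0, B=0, C=0, D=0, E=0, F=1, G=1:
s0 = NOR(D, E) = NOR(0, 0) = 1
s1 = AND(s0, F) = AND(1, 1) = 1
s2 = NOR(s1, A) = NOR(1, 0) = 0
s3 = AND(s2, G) = AND(0, 1) = 0
s4 = OR(s3, C) = OR(0, 0) = 0
s5 = OR(B, s4) = OR(0, 0) = 0
s6 = AND(s5, s4) = AND(0, 0) = 0
So s6 = 0 as required.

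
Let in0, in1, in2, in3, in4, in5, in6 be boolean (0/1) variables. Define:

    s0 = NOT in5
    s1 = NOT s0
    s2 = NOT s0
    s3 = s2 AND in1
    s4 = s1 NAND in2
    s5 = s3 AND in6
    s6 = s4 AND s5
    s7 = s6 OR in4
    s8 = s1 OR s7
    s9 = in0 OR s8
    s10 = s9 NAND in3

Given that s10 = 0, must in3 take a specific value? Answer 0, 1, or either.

1

s10 = s9 NAND in3 must be 0, so both s9 = 1 and in3 = 1.
Every assignment with s10 = 0 has in3 = 1; there are 56 such assignment(s).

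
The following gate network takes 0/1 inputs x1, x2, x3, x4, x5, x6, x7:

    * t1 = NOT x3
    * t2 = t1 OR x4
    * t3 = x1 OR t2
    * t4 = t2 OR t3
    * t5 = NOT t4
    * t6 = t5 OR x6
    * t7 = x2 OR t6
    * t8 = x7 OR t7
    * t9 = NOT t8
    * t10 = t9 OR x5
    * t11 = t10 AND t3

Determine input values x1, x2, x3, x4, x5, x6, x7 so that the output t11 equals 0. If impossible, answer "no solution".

t11 = t10 AND t3 must be 0, so at least one of t10, t3 is 0.
Check with x1=1, x2=1, x3=1, x4=1, x5=0, x6=1, x7=0:
t1 = NOT x3 = NOT 1 = 0
t2 = t1 OR x4 = 0 OR 1 = 1
t3 = x1 OR t2 = 1 OR 1 = 1
t4 = t2 OR t3 = 1 OR 1 = 1
t5 = NOT t4 = NOT 1 = 0
t6 = t5 OR x6 = 0 OR 1 = 1
t7 = x2 OR t6 = 1 OR 1 = 1
t8 = x7 OR t7 = 0 OR 1 = 1
t9 = NOT t8 = NOT 1 = 0
t10 = t9 OR x5 = 0 OR 0 = 0
t11 = t10 AND t3 = 0 AND 1 = 0
So t11 = 0 as required.

x1=1, x2=1, x3=1, x4=1, x5=0, x6=1, x7=0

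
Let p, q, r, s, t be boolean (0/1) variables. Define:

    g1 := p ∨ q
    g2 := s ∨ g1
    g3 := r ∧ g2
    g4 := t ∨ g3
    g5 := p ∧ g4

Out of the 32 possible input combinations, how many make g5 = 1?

g5 = p ∧ g4 must be 1, so both p = 1 and g4 = 1.
g4 = t ∨ g3 must be 1, so at least one of t, g3 is 1.
Enumerating the 32 input combinations, 12 give g5 = 1 and 20 give g5 = 0.

12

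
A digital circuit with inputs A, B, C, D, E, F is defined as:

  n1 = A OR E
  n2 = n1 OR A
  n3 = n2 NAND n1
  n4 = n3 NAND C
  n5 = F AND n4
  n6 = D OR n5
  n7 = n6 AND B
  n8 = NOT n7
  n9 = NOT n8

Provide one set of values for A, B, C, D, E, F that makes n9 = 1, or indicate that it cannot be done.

A=0 B=1 C=0 D=1 E=0 F=1

n9 = NOT n8 must be 1, so n8 = 0.
n8 = NOT n7 must be 0, so n7 = 1.
Check with A=0 B=1 C=0 D=1 E=0 F=1:
n1 = A OR E = 0 OR 0 = 0
n2 = n1 OR A = 0 OR 0 = 0
n3 = n2 NAND n1 = 0 NAND 0 = 1
n4 = n3 NAND C = 1 NAND 0 = 1
n5 = F AND n4 = 1 AND 1 = 1
n6 = D OR n5 = 1 OR 1 = 1
n7 = n6 AND B = 1 AND 1 = 1
n8 = NOT n7 = NOT 1 = 0
n9 = NOT n8 = NOT 0 = 1
So n9 = 1 as required.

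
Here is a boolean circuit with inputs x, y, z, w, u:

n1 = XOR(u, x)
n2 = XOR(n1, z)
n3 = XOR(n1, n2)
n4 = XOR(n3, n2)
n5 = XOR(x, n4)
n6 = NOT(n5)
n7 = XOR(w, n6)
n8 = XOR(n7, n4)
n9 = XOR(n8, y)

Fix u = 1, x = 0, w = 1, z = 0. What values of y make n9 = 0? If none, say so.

Check with u = 1, x = 0, w = 1, z = 0 and y=0:
n1 = XOR(u, x) = XOR(1, 0) = 1
n2 = XOR(n1, z) = XOR(1, 0) = 1
n3 = XOR(n1, n2) = XOR(1, 1) = 0
n4 = XOR(n3, n2) = XOR(0, 1) = 1
n5 = XOR(x, n4) = XOR(0, 1) = 1
n6 = NOT(n5) = NOT 1 = 0
n7 = XOR(w, n6) = XOR(1, 0) = 1
n8 = XOR(n7, n4) = XOR(1, 1) = 0
n9 = XOR(n8, y) = XOR(0, 0) = 0
So n9 = 0.

y=0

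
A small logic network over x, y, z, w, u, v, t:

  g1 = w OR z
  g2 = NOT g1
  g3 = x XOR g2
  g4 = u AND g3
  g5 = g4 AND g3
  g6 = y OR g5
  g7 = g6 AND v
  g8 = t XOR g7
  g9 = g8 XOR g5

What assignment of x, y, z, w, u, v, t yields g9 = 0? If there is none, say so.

g9 = g8 XOR g5 must be 0, so g8 and g5 are equal.
Check with x=1, y=0, z=0, w=1, u=1, v=0, t=1:
g1 = w OR z = 1 OR 0 = 1
g2 = NOT g1 = NOT 1 = 0
g3 = x XOR g2 = 1 XOR 0 = 1
g4 = u AND g3 = 1 AND 1 = 1
g5 = g4 AND g3 = 1 AND 1 = 1
g6 = y OR g5 = 0 OR 1 = 1
g7 = g6 AND v = 1 AND 0 = 0
g8 = t XOR g7 = 1 XOR 0 = 1
g9 = g8 XOR g5 = 1 XOR 1 = 0
So g9 = 0 as required.

x=1, y=0, z=0, w=1, u=1, v=0, t=1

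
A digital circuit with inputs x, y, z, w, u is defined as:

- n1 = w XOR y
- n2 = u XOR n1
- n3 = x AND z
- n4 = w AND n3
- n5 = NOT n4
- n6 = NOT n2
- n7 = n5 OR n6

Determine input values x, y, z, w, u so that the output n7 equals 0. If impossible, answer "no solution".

x=1, y=1, z=1, w=1, u=1

n7 = n5 OR n6 must be 0, so both n5 = 0 and n6 = 0.
Check with x=1, y=1, z=1, w=1, u=1:
n1 = w XOR y = 1 XOR 1 = 0
n2 = u XOR n1 = 1 XOR 0 = 1
n3 = x AND z = 1 AND 1 = 1
n4 = w AND n3 = 1 AND 1 = 1
n5 = NOT n4 = NOT 1 = 0
n6 = NOT n2 = NOT 1 = 0
n7 = n5 OR n6 = 0 OR 0 = 0
So n7 = 0 as required.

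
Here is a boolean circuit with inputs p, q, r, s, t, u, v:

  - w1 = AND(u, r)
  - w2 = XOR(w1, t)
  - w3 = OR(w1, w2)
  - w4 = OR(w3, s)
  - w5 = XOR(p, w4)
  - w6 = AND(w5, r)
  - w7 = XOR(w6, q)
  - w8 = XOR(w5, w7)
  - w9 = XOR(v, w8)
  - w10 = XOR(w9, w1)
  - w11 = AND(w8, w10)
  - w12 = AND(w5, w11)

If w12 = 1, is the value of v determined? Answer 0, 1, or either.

either

Both values of v occur among assignments with w12 = 1:
  v=0: p=0, q=0, r=0, s=0, t=1, u=0, v=0
  v=1: p=0, q=1, r=1, s=0, t=0, u=1, v=1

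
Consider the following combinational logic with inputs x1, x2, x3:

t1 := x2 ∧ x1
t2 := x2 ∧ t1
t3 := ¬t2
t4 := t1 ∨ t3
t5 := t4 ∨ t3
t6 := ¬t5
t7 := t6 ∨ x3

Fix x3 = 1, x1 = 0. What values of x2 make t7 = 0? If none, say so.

With x3 = 1, x1 = 0 fixed, none of the 2 settings of x2 give t7 = 0.
For example, with x2=0:
t1 = x2 ∧ x1 = 0 ∧ 0 = 0
t2 = x2 ∧ t1 = 0 ∧ 0 = 0
t3 = ¬t2 = ¬0 = 1
t4 = t1 ∨ t3 = 0 ∨ 1 = 1
t5 = t4 ∨ t3 = 1 ∨ 1 = 1
t6 = ¬t5 = ¬1 = 0
t7 = t6 ∨ x3 = 0 ∨ 1 = 1
giving t7 = 1 ≠ 0.

no solution exists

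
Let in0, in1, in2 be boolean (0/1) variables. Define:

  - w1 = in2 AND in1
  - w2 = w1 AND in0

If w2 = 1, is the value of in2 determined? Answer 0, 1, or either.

1

w2 = w1 AND in0 must be 1, so both w1 = 1 and in0 = 1.
w1 = in2 AND in1 must be 1, so both in2 = 1 and in1 = 1.
Every assignment with w2 = 1 has in2 = 1; there are 1 such assignment(s).
  in0=1, in1=1, in2=1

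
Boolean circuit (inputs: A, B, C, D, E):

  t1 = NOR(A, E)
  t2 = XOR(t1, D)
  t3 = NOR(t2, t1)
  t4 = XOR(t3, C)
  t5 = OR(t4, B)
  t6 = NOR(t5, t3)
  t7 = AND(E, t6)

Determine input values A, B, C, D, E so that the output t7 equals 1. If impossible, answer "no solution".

A=0, B=0, C=0, D=1, E=1

t7 = AND(E, t6) must be 1, so both E = 1 and t6 = 1.
Check with A=0, B=0, C=0, D=1, E=1:
t1 = NOR(A, E) = NOR(0, 1) = 0
t2 = XOR(t1, D) = XOR(0, 1) = 1
t3 = NOR(t2, t1) = NOR(1, 0) = 0
t4 = XOR(t3, C) = XOR(0, 0) = 0
t5 = OR(t4, B) = OR(0, 0) = 0
t6 = NOR(t5, t3) = NOR(0, 0) = 1
t7 = AND(E, t6) = AND(1, 1) = 1
So t7 = 1 as required.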